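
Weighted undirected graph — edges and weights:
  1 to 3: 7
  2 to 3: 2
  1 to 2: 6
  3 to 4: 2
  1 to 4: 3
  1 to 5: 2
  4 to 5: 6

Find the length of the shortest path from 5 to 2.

8

A few of the 5→2 routes:
5 → 1 → 4 → 3 → 2: 2 + 3 + 2 + 2 = 9
5 → 1 → 2: 2 + 6 = 8
5 → 4 → 3 → 2: 6 + 2 + 2 = 10
The minimum is 8.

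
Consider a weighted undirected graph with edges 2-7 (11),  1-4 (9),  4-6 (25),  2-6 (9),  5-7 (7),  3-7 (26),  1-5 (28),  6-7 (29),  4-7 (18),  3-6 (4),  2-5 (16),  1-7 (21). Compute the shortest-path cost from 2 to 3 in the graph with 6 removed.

37

Paths from 2 to 3 avoiding 6:
2→5→7→3: 16 + 7 + 26 = 49
2→5→1→4→7→3: 16 + 28 + 9 + 18 + 26 = 97
2→7→3: 11 + 26 = 37
2→5→1→7→3: 16 + 28 + 21 + 26 = 91
Best route has total 37.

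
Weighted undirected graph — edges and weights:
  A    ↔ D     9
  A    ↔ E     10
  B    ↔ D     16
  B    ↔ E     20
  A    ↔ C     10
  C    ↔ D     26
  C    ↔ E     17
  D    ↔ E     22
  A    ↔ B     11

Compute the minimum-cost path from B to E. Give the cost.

Some routes from B to E:
B - A - C - E: 11 + 10 + 17 = 38
B - D - A - E: 16 + 9 + 10 = 35
B - A - E: 11 + 10 = 21
B - D - E: 16 + 22 = 38
B - E: 20
B - A - D - E: 11 + 9 + 22 = 42
Best route has total 20.

20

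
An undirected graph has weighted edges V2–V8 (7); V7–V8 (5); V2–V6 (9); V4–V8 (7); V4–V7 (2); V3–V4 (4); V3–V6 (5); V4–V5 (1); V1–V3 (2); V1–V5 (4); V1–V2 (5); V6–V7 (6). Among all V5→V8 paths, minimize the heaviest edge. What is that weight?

Checking several routes:
V5-V4-V8: max(1, 7) = 7
V5-V1-V3-V4-V7-V8: max(4, 2, 4, 2, 5) = 5
V5-V1-V3-V6-V7-V8: max(4, 2, 5, 6, 5) = 6
V5-V4-V7-V8: max(1, 2, 5) = 5
V5-V4-V3-V6-V7-V8: max(1, 4, 5, 6, 5) = 6
The minimum achievable maximum is 5.

5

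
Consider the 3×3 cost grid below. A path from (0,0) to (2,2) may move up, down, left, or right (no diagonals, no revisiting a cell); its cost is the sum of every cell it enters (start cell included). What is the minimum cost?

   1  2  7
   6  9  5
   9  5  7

Take (0,0) → (0,1) → (0,2) → (1,2) → (2,2) for a total of 1 + 2 + 7 + 5 + 7 = 22.

22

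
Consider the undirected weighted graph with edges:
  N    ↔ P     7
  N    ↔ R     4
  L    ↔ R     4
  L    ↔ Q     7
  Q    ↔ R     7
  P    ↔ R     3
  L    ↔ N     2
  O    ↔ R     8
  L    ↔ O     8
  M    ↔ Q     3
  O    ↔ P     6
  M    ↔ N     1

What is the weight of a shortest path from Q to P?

A few of the Q→P routes:
Q→L→R→P: 7 + 4 + 3 = 14
Q→M→N→R→P: 3 + 1 + 4 + 3 = 11
Q→L→N→P: 7 + 2 + 7 = 16
Q→M→N→L→R→P: 3 + 1 + 2 + 4 + 3 = 13
Q→R→P: 7 + 3 = 10
Q→M→N→P: 3 + 1 + 7 = 11
Best route has total 10.

10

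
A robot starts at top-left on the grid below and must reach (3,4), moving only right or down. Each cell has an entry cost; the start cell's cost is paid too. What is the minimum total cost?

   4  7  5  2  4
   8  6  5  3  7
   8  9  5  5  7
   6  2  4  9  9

42

Best path: r0c0→r0c1→r0c2→r0c3→r1c3→r2c3→r2c4→r3c4
Cost: 4 + 7 + 5 + 2 + 3 + 5 + 7 + 9 = 42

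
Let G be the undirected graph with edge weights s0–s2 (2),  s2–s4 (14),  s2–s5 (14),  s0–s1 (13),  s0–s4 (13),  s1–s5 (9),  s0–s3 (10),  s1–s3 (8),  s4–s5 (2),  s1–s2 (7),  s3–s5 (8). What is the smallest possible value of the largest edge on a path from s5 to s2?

Comparing a few candidate routes:
s5 -> s3 -> s1 -> s2: max(8, 8, 7) = 8
s5 -> s3 -> s0 -> s2: max(8, 10, 2) = 10
s5 -> s1 -> s2: max(9, 7) = 9
Smallest bottleneck: 8.

8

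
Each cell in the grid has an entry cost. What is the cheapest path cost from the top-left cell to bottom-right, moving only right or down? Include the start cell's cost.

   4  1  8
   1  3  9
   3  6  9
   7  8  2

Path (0,0) → (0,1) → (1,1) → (2,1) → (3,1) → (3,2): 4 + 1 + 3 + 6 + 8 + 2 = 24.
(Top row then right column would cost 33.)

24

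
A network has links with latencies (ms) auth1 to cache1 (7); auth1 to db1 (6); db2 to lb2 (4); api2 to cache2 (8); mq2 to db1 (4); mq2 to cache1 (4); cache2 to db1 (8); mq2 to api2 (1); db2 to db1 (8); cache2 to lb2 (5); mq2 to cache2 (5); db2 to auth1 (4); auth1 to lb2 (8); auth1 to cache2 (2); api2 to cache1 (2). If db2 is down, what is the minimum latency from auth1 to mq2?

7

A few of the auth1→mq2 routes:
auth1→cache1→api2→mq2: 7 + 2 + 1 = 10
auth1→cache2→mq2: 2 + 5 = 7
auth1→cache2→api2→mq2: 2 + 8 + 1 = 11
auth1→db1→mq2: 6 + 4 = 10
The minimum is 7 ms.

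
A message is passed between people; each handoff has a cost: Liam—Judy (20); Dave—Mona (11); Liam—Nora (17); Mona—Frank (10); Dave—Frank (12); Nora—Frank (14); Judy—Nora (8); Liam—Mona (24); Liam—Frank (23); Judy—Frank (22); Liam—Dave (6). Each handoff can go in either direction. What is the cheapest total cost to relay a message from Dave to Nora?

23

Some routes from Dave to Nora:
Dave - Frank - Nora: 12 + 14 = 26
Dave - Liam - Nora: 6 + 17 = 23
Dave - Frank - Judy - Nora: 12 + 22 + 8 = 42
Dave - Mona - Frank - Nora: 11 + 10 + 14 = 35
Dave - Liam - Frank - Nora: 6 + 23 + 14 = 43
Dave - Liam - Judy - Nora: 6 + 20 + 8 = 34
Shortest: 23.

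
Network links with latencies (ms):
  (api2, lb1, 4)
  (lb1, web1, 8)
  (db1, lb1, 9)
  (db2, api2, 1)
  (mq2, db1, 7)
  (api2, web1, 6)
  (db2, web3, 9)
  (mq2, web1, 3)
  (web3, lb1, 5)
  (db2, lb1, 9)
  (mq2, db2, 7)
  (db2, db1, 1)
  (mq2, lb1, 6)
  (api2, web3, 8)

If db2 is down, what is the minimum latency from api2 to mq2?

Comparing a few candidate routes:
api2-lb1-web1-mq2: 4 + 8 + 3 = 15
api2-web1-mq2: 6 + 3 = 9
api2-lb1-mq2: 4 + 6 = 10
Shortest: 9 ms.

9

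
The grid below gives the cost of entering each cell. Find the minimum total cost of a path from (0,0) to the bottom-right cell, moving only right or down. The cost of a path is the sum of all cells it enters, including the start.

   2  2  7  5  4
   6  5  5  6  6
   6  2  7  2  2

22

One optimal route is r0c0 -> r0c1 -> r1c1 -> r2c1 -> r2c2 -> r2c3 -> r2c4.
Its cost is 2 + 2 + 5 + 2 + 7 + 2 + 2 = 22.
For comparison, the top-then-right route costs 28.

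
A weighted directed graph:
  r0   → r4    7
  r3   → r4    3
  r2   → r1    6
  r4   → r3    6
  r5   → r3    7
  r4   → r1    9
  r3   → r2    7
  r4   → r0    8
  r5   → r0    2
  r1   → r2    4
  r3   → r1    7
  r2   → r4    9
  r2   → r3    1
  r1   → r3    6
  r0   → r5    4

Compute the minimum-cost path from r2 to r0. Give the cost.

Routes from r2 to r0:
r2-r1-r3-r4-r0: 6 + 6 + 3 + 8 = 23
r2-r4-r0: 9 + 8 = 17
r2-r3-r4-r0: 1 + 3 + 8 = 12
Best route has total 12.

12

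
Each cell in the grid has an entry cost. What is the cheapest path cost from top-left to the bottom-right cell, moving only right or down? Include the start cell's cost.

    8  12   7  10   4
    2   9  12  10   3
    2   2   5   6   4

Take r0c0 → r1c0 → r2c0 → r2c1 → r2c2 → r2c3 → r2c4 for a total of 8 + 2 + 2 + 2 + 5 + 6 + 4 = 29.
For comparison, the top-then-right route costs 48.

29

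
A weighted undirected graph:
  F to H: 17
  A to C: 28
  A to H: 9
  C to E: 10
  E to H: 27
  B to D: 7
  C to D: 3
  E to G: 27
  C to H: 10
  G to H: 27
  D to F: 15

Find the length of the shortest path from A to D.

22

Checking several routes:
A -> C -> H -> F -> D: 28 + 10 + 17 + 15 = 70
A -> H -> F -> D: 9 + 17 + 15 = 41
A -> H -> G -> E -> C -> D: 9 + 27 + 27 + 10 + 3 = 76
A -> H -> C -> D: 9 + 10 + 3 = 22
A -> C -> D: 28 + 3 = 31
A -> H -> E -> C -> D: 9 + 27 + 10 + 3 = 49
Best route has total 22.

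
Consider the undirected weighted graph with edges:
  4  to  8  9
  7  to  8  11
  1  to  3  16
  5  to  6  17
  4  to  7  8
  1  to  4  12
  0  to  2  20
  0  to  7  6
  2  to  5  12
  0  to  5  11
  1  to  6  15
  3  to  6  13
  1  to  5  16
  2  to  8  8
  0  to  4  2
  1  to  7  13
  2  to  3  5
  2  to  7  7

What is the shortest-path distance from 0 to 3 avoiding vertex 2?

30

Some routes from 0 to 3 avoiding 2:
0-4-1-3: 2 + 12 + 16 = 30
0-5-6-3: 11 + 17 + 13 = 41
0-4-7-1-3: 2 + 8 + 13 + 16 = 39
0-7-1-3: 6 + 13 + 16 = 35
Shortest: 30.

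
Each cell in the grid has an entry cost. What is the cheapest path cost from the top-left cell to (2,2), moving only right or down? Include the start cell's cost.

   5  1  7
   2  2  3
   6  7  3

Cheapest: r0c0→r0c1→r1c1→r1c2→r2c2
  5 + 1 + 2 + 3 + 3 = 14
For comparison, the top-then-right route costs 19.

14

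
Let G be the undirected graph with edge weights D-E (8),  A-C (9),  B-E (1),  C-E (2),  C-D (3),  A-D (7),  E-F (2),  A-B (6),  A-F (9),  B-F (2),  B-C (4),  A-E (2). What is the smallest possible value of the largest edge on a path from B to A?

2

Comparing a few candidate routes:
B→C→E→A: max(4, 2, 2) = 4
B→F→E→A: max(2, 2, 2) = 2
B→E→A: max(1, 2) = 2
Smallest bottleneck: 2.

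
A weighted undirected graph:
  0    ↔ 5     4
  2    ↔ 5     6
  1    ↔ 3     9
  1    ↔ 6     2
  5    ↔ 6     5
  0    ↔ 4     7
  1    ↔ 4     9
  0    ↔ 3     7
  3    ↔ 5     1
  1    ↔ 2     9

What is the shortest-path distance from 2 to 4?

Comparing a few candidate routes:
2 -> 5 -> 3 -> 0 -> 4: 6 + 1 + 7 + 7 = 21
2 -> 1 -> 4: 9 + 9 = 18
2 -> 5 -> 0 -> 4: 6 + 4 + 7 = 17
Best route has total 17.

17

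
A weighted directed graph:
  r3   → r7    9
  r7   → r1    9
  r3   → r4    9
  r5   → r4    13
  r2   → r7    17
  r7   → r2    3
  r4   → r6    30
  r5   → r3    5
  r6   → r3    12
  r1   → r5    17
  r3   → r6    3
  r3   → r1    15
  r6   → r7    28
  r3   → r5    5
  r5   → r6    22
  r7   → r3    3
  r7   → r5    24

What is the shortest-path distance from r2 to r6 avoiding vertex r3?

Paths from r2 to r6 avoiding r3:
r2-r7-r1-r5-r6: 17 + 9 + 17 + 22 = 65
r2-r7-r5-r6: 17 + 24 + 22 = 63
r2-r7-r1-r5-r4-r6: 17 + 9 + 17 + 13 + 30 = 86
r2-r7-r5-r4-r6: 17 + 24 + 13 + 30 = 84
Best route has total 63.

63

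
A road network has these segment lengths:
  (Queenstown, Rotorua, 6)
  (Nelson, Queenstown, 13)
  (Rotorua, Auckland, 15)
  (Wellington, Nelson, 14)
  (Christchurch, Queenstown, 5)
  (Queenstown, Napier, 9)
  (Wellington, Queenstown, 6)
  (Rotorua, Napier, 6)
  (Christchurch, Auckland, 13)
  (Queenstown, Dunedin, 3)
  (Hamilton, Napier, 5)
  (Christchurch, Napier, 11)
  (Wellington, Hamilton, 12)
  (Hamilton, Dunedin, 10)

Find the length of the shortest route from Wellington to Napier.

15

A few of the Wellington→Napier routes:
Wellington -> Queenstown -> Rotorua -> Napier: 6 + 6 + 6 = 18
Wellington -> Queenstown -> Napier: 6 + 9 = 15
Wellington -> Hamilton -> Napier: 12 + 5 = 17
The minimum is 15.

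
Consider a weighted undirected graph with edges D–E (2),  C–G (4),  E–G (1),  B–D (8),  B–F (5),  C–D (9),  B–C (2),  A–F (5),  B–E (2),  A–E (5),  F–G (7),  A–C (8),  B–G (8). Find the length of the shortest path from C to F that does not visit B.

11

Some routes from C to F avoiding B:
C→D→E→A→F: 9 + 2 + 5 + 5 = 21
C→G→F: 4 + 7 = 11
C→A→F: 8 + 5 = 13
C→G→E→A→F: 4 + 1 + 5 + 5 = 15
C→D→E→G→F: 9 + 2 + 1 + 7 = 19
The minimum is 11.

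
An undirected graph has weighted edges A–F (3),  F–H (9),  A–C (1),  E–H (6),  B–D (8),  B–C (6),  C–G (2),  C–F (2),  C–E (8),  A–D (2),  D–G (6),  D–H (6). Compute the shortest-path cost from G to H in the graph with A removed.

12

Routes from G to H avoiding A:
G → D → H: 6 + 6 = 12
G → C → F → H: 2 + 2 + 9 = 13
G → C → E → H: 2 + 8 + 6 = 16
G → D → B → C → E → H: 6 + 8 + 6 + 8 + 6 = 34
G → D → B → C → F → H: 6 + 8 + 6 + 2 + 9 = 31
G → C → B → D → H: 2 + 6 + 8 + 6 = 22
Shortest: 12.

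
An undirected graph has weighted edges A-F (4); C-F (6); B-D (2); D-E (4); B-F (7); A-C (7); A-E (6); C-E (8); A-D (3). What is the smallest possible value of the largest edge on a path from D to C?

A few of the D→C routes:
D → B → F → A → C: max(2, 7, 4, 7) = 7
D → A → F → C: max(3, 4, 6) = 6
D → E → A → F → C: max(4, 6, 4, 6) = 6
D → E → A → C: max(4, 6, 7) = 7
D → B → F → C: max(2, 7, 6) = 7
The minimum achievable maximum is 6.

6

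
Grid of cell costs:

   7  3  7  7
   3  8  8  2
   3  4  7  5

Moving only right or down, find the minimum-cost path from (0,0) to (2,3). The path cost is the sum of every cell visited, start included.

Path r0c0 -> r1c0 -> r2c0 -> r2c1 -> r2c2 -> r2c3: 7 + 3 + 3 + 4 + 7 + 5 = 29.
(Top row then right column would cost 31.)

29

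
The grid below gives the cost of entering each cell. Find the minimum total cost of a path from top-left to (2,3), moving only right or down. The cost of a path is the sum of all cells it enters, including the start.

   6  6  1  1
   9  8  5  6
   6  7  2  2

One optimal route is r0c0 -> r0c1 -> r0c2 -> r0c3 -> r1c3 -> r2c3.
Its cost is 6 + 6 + 1 + 1 + 6 + 2 = 22.

22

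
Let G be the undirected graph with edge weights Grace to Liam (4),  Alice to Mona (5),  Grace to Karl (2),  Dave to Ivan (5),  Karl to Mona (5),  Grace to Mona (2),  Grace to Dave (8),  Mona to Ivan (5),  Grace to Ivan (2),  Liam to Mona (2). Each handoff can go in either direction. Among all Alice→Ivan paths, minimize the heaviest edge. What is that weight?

A few of the Alice→Ivan routes:
Alice - Mona - Karl - Grace - Ivan: max(5, 5, 2, 2) = 5
Alice - Mona - Liam - Grace - Ivan: max(5, 2, 4, 2) = 5
Alice - Mona - Ivan: max(5, 5) = 5
The minimum achievable maximum is 5.

5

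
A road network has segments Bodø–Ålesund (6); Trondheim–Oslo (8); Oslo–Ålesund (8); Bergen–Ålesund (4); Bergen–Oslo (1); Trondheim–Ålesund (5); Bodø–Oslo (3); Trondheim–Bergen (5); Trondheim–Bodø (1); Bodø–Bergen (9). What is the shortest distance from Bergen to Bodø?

4

Checking several routes:
Bergen → Trondheim → Bodø: 5 + 1 = 6
Bergen → Bodø: 9
Bergen → Ålesund → Bodø: 4 + 6 = 10
Bergen → Oslo → Bodø: 1 + 3 = 4
Bergen → Ålesund → Trondheim → Bodø: 4 + 5 + 1 = 10
Shortest: 4 km.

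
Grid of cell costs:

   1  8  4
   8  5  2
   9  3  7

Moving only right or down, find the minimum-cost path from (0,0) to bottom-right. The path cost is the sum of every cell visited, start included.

22

Take [0,0] -> [0,1] -> [0,2] -> [1,2] -> [2,2] for a total of 1 + 8 + 4 + 2 + 7 = 22.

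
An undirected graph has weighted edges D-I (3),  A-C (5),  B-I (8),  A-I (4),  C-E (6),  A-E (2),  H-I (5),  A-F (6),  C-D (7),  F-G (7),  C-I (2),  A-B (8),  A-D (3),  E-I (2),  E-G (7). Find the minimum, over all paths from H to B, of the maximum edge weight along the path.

8

A few of the H→B routes:
H - I - C - E - A - B: max(5, 2, 6, 2, 8) = 8
H - I - A - B: max(5, 4, 8) = 8
H - I - C - A - B: max(5, 2, 5, 8) = 8
H - I - C - E - G - F - A - B: max(5, 2, 6, 7, 7, 6, 8) = 8
H - I - C - D - A - B: max(5, 2, 7, 3, 8) = 8
The minimum achievable maximum is 8.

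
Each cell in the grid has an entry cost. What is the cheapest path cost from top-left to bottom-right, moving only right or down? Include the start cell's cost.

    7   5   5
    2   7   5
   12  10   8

29

Take r0c0 → r1c0 → r1c1 → r1c2 → r2c2 for a total of 7 + 2 + 7 + 5 + 8 = 29.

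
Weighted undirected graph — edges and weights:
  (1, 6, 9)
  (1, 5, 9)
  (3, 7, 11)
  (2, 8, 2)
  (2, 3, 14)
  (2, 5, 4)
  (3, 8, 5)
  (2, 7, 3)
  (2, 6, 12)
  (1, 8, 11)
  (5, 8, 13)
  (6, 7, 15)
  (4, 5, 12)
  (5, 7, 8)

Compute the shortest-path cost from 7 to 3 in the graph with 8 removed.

11

A few of the 7→3 routes:
7 → 2 → 3: 3 + 14 = 17
7 → 3: 11
7 → 5 → 2 → 3: 8 + 4 + 14 = 26
The minimum is 11.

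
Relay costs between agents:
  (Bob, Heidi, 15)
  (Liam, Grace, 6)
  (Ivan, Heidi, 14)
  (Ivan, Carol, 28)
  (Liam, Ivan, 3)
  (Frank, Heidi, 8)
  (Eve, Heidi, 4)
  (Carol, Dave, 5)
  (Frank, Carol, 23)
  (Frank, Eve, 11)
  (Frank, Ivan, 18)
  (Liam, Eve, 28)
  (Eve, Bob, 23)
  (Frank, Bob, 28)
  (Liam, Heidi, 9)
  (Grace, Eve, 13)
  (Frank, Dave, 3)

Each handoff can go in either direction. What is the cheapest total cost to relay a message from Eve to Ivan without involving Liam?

Comparing a few candidate routes:
Eve -> Heidi -> Ivan: 4 + 14 = 18
Eve -> Frank -> Heidi -> Ivan: 11 + 8 + 14 = 33
Eve -> Frank -> Ivan: 11 + 18 = 29
Eve -> Heidi -> Frank -> Ivan: 4 + 8 + 18 = 30
Eve -> Frank -> Dave -> Carol -> Ivan: 11 + 3 + 5 + 28 = 47
Best route has total 18.

18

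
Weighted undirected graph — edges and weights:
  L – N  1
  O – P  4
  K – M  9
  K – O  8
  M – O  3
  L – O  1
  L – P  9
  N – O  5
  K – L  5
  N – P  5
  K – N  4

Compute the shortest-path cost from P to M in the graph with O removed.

Paths from P to M avoiding O:
P-N-L-K-M: 5 + 1 + 5 + 9 = 20
P-L-K-M: 9 + 5 + 9 = 23
P-N-K-M: 5 + 4 + 9 = 18
P-L-N-K-M: 9 + 1 + 4 + 9 = 23
Best route has total 18.

18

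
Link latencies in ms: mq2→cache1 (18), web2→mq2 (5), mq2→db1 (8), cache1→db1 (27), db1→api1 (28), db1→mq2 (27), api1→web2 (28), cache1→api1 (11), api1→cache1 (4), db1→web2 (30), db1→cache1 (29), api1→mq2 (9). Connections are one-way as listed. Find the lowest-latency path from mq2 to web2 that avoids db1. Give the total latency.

Routes from mq2 to web2 avoiding db1:
mq2 - cache1 - api1 - web2: 18 + 11 + 28 = 57
Best route has total 57 ms.

57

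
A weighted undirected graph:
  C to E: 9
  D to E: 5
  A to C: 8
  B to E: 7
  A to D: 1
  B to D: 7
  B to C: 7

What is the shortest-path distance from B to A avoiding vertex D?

15

Paths from B to A avoiding D:
B → C → A: 7 + 8 = 15
B → E → C → A: 7 + 9 + 8 = 24
The minimum is 15.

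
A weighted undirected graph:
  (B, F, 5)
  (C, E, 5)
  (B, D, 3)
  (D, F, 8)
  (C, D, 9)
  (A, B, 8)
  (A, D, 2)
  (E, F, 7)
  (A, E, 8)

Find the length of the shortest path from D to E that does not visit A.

Routes from D to E avoiding A:
D → B → F → E: 3 + 5 + 7 = 15
D → C → E: 9 + 5 = 14
D → F → E: 8 + 7 = 15
Shortest: 14.

14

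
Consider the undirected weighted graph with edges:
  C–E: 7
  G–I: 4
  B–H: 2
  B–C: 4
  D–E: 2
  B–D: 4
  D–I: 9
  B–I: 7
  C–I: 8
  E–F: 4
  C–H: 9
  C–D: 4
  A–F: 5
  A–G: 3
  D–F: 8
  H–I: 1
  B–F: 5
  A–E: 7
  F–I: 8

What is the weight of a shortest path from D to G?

Comparing a few candidate routes:
D -> E -> A -> G: 2 + 7 + 3 = 12
D -> I -> G: 9 + 4 = 13
D -> E -> F -> A -> G: 2 + 4 + 5 + 3 = 14
D -> B -> H -> I -> G: 4 + 2 + 1 + 4 = 11
D -> C -> B -> H -> I -> G: 4 + 4 + 2 + 1 + 4 = 15
Shortest: 11.

11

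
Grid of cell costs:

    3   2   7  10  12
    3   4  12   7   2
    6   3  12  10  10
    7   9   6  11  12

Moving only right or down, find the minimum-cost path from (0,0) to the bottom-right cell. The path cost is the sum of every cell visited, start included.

50

Path (0,0) -> (0,1) -> (1,1) -> (2,1) -> (3,1) -> (3,2) -> (3,3) -> (3,4): 3 + 2 + 4 + 3 + 9 + 6 + 11 + 12 = 50.
For comparison, the top-then-right route costs 58.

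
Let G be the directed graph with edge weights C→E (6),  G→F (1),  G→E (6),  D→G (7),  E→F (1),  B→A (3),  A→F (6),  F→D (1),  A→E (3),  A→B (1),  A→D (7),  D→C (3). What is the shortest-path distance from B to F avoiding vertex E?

9

Candidate routes:
B → A → D → G → F: 3 + 7 + 7 + 1 = 18
B → A → F: 3 + 6 = 9
Best route has total 9.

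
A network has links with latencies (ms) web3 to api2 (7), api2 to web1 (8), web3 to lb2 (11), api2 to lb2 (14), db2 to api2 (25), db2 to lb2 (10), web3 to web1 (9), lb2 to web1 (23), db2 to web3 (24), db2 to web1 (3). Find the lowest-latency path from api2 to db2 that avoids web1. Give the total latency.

Routes from api2 to db2 avoiding web1:
api2→web3→db2: 7 + 24 = 31
api2→web3→lb2→db2: 7 + 11 + 10 = 28
api2→db2: 25
api2→lb2→db2: 14 + 10 = 24
api2→lb2→web3→db2: 14 + 11 + 24 = 49
Shortest: 24 ms.

24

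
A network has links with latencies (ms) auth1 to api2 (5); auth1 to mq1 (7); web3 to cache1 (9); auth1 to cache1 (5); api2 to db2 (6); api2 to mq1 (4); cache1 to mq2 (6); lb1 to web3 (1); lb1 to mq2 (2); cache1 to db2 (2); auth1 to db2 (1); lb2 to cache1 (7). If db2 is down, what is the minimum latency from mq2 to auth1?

11

Candidate routes:
mq2 -> cache1 -> auth1: 6 + 5 = 11
mq2 -> lb1 -> web3 -> cache1 -> auth1: 2 + 1 + 9 + 5 = 17
Shortest: 11 ms.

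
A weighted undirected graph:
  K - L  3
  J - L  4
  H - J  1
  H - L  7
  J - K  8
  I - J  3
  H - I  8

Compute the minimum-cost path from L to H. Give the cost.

5

Paths from L to H:
L→J→H: 4 + 1 = 5
L→K→J→I→H: 3 + 8 + 3 + 8 = 22
L→H: 7
L→J→I→H: 4 + 3 + 8 = 15
L→K→J→H: 3 + 8 + 1 = 12
Best route has total 5.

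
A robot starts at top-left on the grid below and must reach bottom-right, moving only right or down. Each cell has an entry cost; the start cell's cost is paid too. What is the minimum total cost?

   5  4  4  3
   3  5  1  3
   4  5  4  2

19

One optimal route is [0,0]→[0,1]→[0,2]→[1,2]→[1,3]→[2,3].
Its cost is 5 + 4 + 4 + 1 + 3 + 2 = 19.
(Top row then right column would cost 21.)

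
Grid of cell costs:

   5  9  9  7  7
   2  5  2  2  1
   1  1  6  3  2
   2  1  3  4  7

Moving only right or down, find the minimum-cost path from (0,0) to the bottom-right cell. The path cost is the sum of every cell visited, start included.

24

Take [0,0] → [1,0] → [2,0] → [2,1] → [3,1] → [3,2] → [3,3] → [3,4] for a total of 5 + 2 + 1 + 1 + 1 + 3 + 4 + 7 = 24.
(Top row then right column would cost 47.)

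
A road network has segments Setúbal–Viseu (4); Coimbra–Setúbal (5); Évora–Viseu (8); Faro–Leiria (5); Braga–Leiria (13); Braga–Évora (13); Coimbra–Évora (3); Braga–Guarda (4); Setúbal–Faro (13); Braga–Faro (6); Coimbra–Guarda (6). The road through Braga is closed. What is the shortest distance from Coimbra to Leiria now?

23

Routes from Coimbra to Leiria avoiding Braga:
Coimbra -> Évora -> Viseu -> Setúbal -> Faro -> Leiria: 3 + 8 + 4 + 13 + 5 = 33
Coimbra -> Setúbal -> Faro -> Leiria: 5 + 13 + 5 = 23
Best route has total 23.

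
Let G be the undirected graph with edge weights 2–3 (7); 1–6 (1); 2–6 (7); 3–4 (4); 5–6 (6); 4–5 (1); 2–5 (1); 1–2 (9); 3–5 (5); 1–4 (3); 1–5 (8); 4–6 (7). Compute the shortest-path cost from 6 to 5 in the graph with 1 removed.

6

Comparing a few candidate routes:
6 - 2 - 5: 7 + 1 = 8
6 - 5: 6
6 - 4 - 5: 7 + 1 = 8
The minimum is 6.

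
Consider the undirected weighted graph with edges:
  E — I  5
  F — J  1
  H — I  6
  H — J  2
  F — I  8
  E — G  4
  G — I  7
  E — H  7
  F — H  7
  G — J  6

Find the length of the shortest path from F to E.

A few of the F→E routes:
F - J - H - I - E: 1 + 2 + 6 + 5 = 14
F - J - G - E: 1 + 6 + 4 = 11
F - I - E: 8 + 5 = 13
F - J - H - E: 1 + 2 + 7 = 10
Shortest: 10.

10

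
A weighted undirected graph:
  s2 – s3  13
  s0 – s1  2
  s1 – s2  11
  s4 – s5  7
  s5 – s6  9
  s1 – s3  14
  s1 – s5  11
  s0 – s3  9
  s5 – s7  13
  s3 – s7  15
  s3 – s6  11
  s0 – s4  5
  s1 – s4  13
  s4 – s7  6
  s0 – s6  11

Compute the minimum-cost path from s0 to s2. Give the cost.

13

Comparing a few candidate routes:
s0-s1-s2: 2 + 11 = 13
s0-s1-s3-s2: 2 + 14 + 13 = 29
s0-s4-s1-s2: 5 + 13 + 11 = 29
s0-s3-s2: 9 + 13 = 22
Shortest: 13.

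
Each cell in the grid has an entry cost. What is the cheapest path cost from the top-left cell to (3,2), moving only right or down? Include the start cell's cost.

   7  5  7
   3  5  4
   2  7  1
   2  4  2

Path (0,0) -> (1,0) -> (2,0) -> (3,0) -> (3,1) -> (3,2): 7 + 3 + 2 + 2 + 4 + 2 = 20.

20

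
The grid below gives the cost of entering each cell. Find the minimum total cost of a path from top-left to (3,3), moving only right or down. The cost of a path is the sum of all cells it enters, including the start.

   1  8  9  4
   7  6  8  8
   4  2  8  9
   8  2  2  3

Cheapest: [0,0] -> [1,0] -> [2,0] -> [2,1] -> [3,1] -> [3,2] -> [3,3]
  1 + 7 + 4 + 2 + 2 + 2 + 3 = 21
For comparison, the top-then-right route costs 42.

21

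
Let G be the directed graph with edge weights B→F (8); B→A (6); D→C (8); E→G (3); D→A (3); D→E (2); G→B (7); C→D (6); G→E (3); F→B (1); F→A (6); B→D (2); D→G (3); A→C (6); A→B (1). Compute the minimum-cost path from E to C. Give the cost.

Checking several routes:
E→G→B→A→C: 3 + 7 + 6 + 6 = 22
E→G→B→D→A→C: 3 + 7 + 2 + 3 + 6 = 21
E→G→B→D→C: 3 + 7 + 2 + 8 = 20
Best route has total 20.

20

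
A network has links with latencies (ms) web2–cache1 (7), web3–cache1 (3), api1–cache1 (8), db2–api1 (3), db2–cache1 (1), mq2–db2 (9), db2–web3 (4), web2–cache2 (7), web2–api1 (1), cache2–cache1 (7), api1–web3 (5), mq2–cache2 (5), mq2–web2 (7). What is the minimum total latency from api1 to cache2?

A few of the api1→cache2 routes:
api1 → web2 → mq2 → cache2: 1 + 7 + 5 = 13
api1 → web3 → cache1 → cache2: 5 + 3 + 7 = 15
api1 → cache1 → cache2: 8 + 7 = 15
api1 → web2 → cache1 → cache2: 1 + 7 + 7 = 15
api1 → db2 → cache1 → cache2: 3 + 1 + 7 = 11
api1 → web2 → cache2: 1 + 7 = 8
Best route has total 8 ms.

8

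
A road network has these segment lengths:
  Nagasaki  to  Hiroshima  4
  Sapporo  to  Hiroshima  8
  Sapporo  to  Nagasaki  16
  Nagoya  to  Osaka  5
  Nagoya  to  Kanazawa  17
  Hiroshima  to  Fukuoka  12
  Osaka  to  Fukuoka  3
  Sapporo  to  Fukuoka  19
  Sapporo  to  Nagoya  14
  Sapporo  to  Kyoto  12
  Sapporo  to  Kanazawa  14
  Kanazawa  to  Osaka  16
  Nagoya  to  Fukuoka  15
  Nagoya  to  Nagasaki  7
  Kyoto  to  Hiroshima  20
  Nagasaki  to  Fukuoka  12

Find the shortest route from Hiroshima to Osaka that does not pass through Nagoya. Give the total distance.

15

Comparing a few candidate routes:
Hiroshima -> Nagasaki -> Fukuoka -> Osaka: 4 + 12 + 3 = 19
Hiroshima -> Sapporo -> Kanazawa -> Osaka: 8 + 14 + 16 = 38
Hiroshima -> Fukuoka -> Osaka: 12 + 3 = 15
Hiroshima -> Sapporo -> Fukuoka -> Osaka: 8 + 19 + 3 = 30
Best route has total 15.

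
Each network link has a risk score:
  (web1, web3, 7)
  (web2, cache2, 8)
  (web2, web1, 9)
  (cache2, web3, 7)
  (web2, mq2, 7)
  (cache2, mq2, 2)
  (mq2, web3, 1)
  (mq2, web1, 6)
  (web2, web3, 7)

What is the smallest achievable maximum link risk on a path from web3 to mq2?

A few of the web3→mq2 routes:
web3→web2→cache2→mq2: max(7, 8, 2) = 8
web3→web1→mq2: max(7, 6) = 7
web3→web2→mq2: max(7, 7) = 7
web3→cache2→mq2: max(7, 2) = 7
web3→cache2→web2→mq2: max(7, 8, 7) = 8
web3→mq2: max(1) = 1
Best route has worst link 1.

1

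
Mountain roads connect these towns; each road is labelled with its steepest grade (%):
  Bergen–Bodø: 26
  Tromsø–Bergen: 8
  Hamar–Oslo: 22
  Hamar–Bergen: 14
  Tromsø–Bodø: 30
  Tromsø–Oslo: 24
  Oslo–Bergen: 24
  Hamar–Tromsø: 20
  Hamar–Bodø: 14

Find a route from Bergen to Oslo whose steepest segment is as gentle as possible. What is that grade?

22

Checking several routes:
Bergen→Hamar→Tromsø→Oslo: max(14, 20, 24) = 24
Bergen→Tromsø→Oslo: max(8, 24) = 24
Bergen→Oslo: max(24) = 24
Bergen→Tromsø→Hamar→Oslo: max(8, 20, 22) = 22
Bergen→Hamar→Oslo: max(14, 22) = 22
Smallest bottleneck: 22%.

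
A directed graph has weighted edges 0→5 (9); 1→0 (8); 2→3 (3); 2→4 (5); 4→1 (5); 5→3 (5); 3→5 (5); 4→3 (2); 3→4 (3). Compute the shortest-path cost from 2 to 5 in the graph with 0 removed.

Candidate routes:
2→4→3→5: 5 + 2 + 5 = 12
2→3→5: 3 + 5 = 8
The minimum is 8.

8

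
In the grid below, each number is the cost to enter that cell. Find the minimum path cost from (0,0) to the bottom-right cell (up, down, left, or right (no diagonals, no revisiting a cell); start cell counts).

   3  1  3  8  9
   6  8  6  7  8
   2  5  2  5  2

One optimal route is [0,0]→[0,1]→[0,2]→[1,2]→[2,2]→[2,3]→[2,4].
Its cost is 3 + 1 + 3 + 6 + 2 + 5 + 2 = 22.

22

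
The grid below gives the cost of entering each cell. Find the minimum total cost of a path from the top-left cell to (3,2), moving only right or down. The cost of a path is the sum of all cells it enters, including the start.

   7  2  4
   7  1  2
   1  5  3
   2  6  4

Best path: r0c0 → r0c1 → r1c1 → r1c2 → r2c2 → r3c2
Cost: 7 + 2 + 1 + 2 + 3 + 4 = 19
(Top row then right column would cost 22.)

19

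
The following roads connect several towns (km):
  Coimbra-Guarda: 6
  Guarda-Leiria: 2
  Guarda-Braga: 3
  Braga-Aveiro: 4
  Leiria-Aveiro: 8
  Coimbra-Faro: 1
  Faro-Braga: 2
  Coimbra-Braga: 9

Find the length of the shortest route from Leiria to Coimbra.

8

Paths from Leiria to Coimbra:
Leiria→Aveiro→Braga→Guarda→Coimbra: 8 + 4 + 3 + 6 = 21
Leiria→Guarda→Braga→Coimbra: 2 + 3 + 9 = 14
Leiria→Aveiro→Braga→Coimbra: 8 + 4 + 9 = 21
Leiria→Guarda→Coimbra: 2 + 6 = 8
Leiria→Guarda→Braga→Faro→Coimbra: 2 + 3 + 2 + 1 = 8
Leiria→Aveiro→Braga→Faro→Coimbra: 8 + 4 + 2 + 1 = 15
Best route has total 8 km.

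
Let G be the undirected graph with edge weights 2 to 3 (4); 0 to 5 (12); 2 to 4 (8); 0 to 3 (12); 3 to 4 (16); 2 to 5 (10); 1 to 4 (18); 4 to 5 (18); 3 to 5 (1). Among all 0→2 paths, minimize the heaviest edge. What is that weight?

A few of the 0→2 routes:
0 - 5 - 2: max(12, 10) = 12
0 - 5 - 3 - 2: max(12, 1, 4) = 12
0 - 3 - 5 - 2: max(12, 1, 10) = 12
Best route has worst link 12.

12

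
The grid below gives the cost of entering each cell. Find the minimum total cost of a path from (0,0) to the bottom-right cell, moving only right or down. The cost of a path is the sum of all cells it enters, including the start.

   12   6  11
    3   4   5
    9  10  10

Path r0c0 → r1c0 → r1c1 → r1c2 → r2c2: 12 + 3 + 4 + 5 + 10 = 34.
For comparison, the top-then-right route costs 44.

34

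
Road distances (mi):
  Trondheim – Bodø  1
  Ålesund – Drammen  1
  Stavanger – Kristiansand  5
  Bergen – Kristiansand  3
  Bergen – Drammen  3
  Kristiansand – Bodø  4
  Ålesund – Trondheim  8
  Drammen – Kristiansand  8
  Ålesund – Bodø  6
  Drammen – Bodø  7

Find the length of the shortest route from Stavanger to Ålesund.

12

A few of the Stavanger→Ålesund routes:
Stavanger-Kristiansand-Bodø-Drammen-Ålesund: 5 + 4 + 7 + 1 = 17
Stavanger-Kristiansand-Drammen-Ålesund: 5 + 8 + 1 = 14
Stavanger-Kristiansand-Bodø-Trondheim-Ålesund: 5 + 4 + 1 + 8 = 18
Stavanger-Kristiansand-Bodø-Ålesund: 5 + 4 + 6 = 15
Stavanger-Kristiansand-Bergen-Drammen-Ålesund: 5 + 3 + 3 + 1 = 12
Shortest: 12 mi.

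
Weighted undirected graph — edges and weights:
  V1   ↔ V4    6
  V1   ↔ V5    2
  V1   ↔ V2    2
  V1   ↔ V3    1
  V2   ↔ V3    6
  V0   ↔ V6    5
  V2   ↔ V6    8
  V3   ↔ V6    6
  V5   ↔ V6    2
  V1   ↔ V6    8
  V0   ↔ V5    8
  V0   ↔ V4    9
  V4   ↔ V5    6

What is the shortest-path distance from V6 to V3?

5

A few of the V6→V3 routes:
V6 → V5 → V1 → V3: 2 + 2 + 1 = 5
V6 → V3: 6
V6 → V1 → V3: 8 + 1 = 9
V6 → V2 → V3: 8 + 6 = 14
V6 → V2 → V1 → V3: 8 + 2 + 1 = 11
V6 → V5 → V1 → V2 → V3: 2 + 2 + 2 + 6 = 12
The minimum is 5.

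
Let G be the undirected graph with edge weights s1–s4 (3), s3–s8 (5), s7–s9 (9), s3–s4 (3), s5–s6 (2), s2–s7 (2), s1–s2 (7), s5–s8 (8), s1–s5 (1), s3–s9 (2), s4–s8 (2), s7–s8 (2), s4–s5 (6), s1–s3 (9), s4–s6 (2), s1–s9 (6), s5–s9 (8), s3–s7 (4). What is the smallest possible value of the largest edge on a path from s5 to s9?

3

Checking several routes:
s5 -> s6 -> s4 -> s8 -> s3 -> s9: max(2, 2, 2, 5, 2) = 5
s5 -> s1 -> s4 -> s3 -> s9: max(1, 3, 3, 2) = 3
s5 -> s6 -> s4 -> s3 -> s9: max(2, 2, 3, 2) = 3
s5 -> s1 -> s4 -> s8 -> s7 -> s3 -> s9: max(1, 3, 2, 2, 4, 2) = 4
s5 -> s6 -> s4 -> s8 -> s7 -> s3 -> s9: max(2, 2, 2, 2, 4, 2) = 4
Smallest bottleneck: 3.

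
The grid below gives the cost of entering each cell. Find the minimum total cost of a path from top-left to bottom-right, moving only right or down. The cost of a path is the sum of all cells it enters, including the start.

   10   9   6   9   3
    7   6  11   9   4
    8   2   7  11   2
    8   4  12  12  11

54

Take [0,0] [0,1] [0,2] [0,3] [0,4] [1,4] [2,4] [3,4] for a total of 10 + 9 + 6 + 9 + 3 + 4 + 2 + 11 = 54.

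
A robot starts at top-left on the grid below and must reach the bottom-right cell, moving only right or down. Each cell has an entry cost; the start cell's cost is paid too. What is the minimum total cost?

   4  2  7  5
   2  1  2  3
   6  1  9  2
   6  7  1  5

Path (0,0) -> (0,1) -> (1,1) -> (1,2) -> (1,3) -> (2,3) -> (3,3): 4 + 2 + 1 + 2 + 3 + 2 + 5 = 19.

19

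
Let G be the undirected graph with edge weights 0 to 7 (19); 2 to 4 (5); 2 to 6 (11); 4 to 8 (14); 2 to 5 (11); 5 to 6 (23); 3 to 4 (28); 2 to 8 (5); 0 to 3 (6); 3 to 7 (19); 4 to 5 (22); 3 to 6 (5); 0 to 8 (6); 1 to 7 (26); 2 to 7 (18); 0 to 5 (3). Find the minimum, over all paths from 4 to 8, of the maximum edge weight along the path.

Checking several routes:
4-8: max(14) = 14
4-2-5-0-8: max(5, 11, 3, 6) = 11
4-2-8: max(5, 5) = 5
4-2-6-3-0-8: max(5, 11, 5, 6, 6) = 11
Smallest bottleneck: 5.

5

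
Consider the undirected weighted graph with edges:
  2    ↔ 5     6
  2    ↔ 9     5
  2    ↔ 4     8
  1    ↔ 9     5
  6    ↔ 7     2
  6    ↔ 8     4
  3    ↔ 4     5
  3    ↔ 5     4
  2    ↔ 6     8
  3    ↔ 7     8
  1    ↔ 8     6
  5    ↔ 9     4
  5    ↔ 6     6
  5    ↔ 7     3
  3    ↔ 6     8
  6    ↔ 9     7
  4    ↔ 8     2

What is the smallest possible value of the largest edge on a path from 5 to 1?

Comparing a few candidate routes:
5→2→9→1: max(6, 5, 5) = 6
5→6→8→1: max(6, 4, 6) = 6
5→9→1: max(4, 5) = 5
5→7→6→8→1: max(3, 2, 4, 6) = 6
5→3→4→8→1: max(4, 5, 2, 6) = 6
The minimum achievable maximum is 5.

5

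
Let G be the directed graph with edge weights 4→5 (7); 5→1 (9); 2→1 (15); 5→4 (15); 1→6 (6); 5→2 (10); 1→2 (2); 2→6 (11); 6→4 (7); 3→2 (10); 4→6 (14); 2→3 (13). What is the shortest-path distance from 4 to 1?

16

Paths from 4 to 1:
4 → 5 → 2 → 1: 7 + 10 + 15 = 32
4 → 5 → 1: 7 + 9 = 16
Best route has total 16.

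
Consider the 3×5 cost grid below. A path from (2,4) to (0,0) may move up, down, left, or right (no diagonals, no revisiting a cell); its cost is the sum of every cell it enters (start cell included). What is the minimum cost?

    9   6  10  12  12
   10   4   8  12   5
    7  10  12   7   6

50

One optimal route is (2,4) → (1,4) → (1,3) → (1,2) → (1,1) → (0,1) → (0,0).
Its cost is 6 + 5 + 12 + 8 + 4 + 6 + 9 = 50.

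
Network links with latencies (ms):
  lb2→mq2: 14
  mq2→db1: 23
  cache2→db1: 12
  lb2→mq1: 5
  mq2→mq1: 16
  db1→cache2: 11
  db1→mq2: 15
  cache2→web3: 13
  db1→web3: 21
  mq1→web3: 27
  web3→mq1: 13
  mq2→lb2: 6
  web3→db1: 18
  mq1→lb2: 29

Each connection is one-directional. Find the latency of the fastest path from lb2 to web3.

32

Routes from lb2 to web3:
lb2 → mq1 → web3: 5 + 27 = 32
lb2 → mq2 → db1 → web3: 14 + 23 + 21 = 58
lb2 → mq2 → mq1 → web3: 14 + 16 + 27 = 57
lb2 → mq2 → db1 → cache2 → web3: 14 + 23 + 11 + 13 = 61
Shortest: 32 ms.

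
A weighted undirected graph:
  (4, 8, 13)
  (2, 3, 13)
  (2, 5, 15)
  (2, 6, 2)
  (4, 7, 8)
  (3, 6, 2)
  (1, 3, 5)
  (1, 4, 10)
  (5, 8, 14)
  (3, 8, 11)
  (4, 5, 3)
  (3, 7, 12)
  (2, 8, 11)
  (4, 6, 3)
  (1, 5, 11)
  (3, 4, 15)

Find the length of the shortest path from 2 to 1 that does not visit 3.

Comparing a few candidate routes:
2 -> 8 -> 4 -> 1: 11 + 13 + 10 = 34
2 -> 6 -> 4 -> 5 -> 1: 2 + 3 + 3 + 11 = 19
2 -> 6 -> 4 -> 1: 2 + 3 + 10 = 15
2 -> 5 -> 4 -> 1: 15 + 3 + 10 = 28
2 -> 5 -> 1: 15 + 11 = 26
2 -> 8 -> 5 -> 1: 11 + 14 + 11 = 36
Shortest: 15.

15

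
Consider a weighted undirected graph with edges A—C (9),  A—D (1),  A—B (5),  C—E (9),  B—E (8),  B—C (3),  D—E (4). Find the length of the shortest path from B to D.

Comparing a few candidate routes:
B - E - D: 8 + 4 = 12
B - A - D: 5 + 1 = 6
B - C - E - D: 3 + 9 + 4 = 16
B - C - A - D: 3 + 9 + 1 = 13
Shortest: 6.

6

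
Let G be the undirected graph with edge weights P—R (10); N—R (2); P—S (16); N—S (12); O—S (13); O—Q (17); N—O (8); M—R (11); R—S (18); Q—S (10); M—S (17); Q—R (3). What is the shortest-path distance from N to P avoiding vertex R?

Routes from N to P avoiding R:
N -> O -> S -> P: 8 + 13 + 16 = 37
N -> O -> Q -> S -> P: 8 + 17 + 10 + 16 = 51
N -> S -> P: 12 + 16 = 28
Best route has total 28.

28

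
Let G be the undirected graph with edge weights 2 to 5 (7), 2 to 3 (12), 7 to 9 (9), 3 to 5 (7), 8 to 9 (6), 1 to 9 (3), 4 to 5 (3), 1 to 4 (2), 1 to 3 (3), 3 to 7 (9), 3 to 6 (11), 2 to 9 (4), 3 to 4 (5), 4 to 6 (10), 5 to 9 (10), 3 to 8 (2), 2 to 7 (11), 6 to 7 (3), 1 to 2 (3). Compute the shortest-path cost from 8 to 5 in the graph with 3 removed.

14

A few of the 8→5 routes:
8 → 9 → 2 → 5: 6 + 4 + 7 = 17
8 → 9 → 5: 6 + 10 = 16
8 → 9 → 1 → 4 → 5: 6 + 3 + 2 + 3 = 14
8 → 9 → 2 → 1 → 4 → 5: 6 + 4 + 3 + 2 + 3 = 18
8 → 9 → 7 → 6 → 4 → 5: 6 + 9 + 3 + 10 + 3 = 31
8 → 9 → 1 → 2 → 5: 6 + 3 + 3 + 7 = 19
Best route has total 14.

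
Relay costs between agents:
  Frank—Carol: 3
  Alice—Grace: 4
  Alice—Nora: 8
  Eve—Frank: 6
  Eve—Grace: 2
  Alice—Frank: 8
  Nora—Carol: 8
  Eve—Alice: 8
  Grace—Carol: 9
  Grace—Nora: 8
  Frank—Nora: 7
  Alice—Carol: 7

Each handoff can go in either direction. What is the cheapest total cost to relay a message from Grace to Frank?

8

Comparing a few candidate routes:
Grace→Carol→Frank: 9 + 3 = 12
Grace→Alice→Frank: 4 + 8 = 12
Grace→Eve→Frank: 2 + 6 = 8
Shortest: 8.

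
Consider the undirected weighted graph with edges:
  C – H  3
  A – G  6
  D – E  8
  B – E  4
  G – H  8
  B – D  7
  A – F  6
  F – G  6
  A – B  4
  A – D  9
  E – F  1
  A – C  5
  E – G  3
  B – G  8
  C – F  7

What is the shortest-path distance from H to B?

12

Comparing a few candidate routes:
H -> C -> F -> E -> B: 3 + 7 + 1 + 4 = 15
H -> G -> E -> B: 8 + 3 + 4 = 15
H -> C -> A -> B: 3 + 5 + 4 = 12
Best route has total 12.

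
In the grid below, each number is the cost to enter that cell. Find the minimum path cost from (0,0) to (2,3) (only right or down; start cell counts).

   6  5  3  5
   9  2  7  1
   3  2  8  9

29

Cheapest: [0,0] [0,1] [0,2] [0,3] [1,3] [2,3]
  6 + 5 + 3 + 5 + 1 + 9 = 29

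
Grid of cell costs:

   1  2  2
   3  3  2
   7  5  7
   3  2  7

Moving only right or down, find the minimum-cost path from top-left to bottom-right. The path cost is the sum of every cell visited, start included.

20

One optimal route is r0c0 r0c1 r1c1 r2c1 r3c1 r3c2.
Its cost is 1 + 2 + 3 + 5 + 2 + 7 = 20.
For comparison, the top-then-right route costs 21.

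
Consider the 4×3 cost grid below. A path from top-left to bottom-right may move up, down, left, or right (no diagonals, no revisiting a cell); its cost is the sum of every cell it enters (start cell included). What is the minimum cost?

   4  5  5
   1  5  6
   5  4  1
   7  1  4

Path r0c0 r1c0 r1c1 r2c1 r2c2 r3c2: 4 + 1 + 5 + 4 + 1 + 4 = 19.

19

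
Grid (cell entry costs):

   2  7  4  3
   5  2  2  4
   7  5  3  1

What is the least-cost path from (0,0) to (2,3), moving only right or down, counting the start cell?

15

Path [0,0] → [1,0] → [1,1] → [1,2] → [2,2] → [2,3]: 2 + 5 + 2 + 2 + 3 + 1 = 15.
For comparison, the top-then-right route costs 21.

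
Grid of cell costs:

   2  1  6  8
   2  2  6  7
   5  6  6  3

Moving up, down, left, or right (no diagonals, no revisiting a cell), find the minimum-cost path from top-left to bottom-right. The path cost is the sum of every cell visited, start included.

Best path: (0,0) → (0,1) → (1,1) → (1,2) → (2,2) → (2,3)
Cost: 2 + 1 + 2 + 6 + 6 + 3 = 20

20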